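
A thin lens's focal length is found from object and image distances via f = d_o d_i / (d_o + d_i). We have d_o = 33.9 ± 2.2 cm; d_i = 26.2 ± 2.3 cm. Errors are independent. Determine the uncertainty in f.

0.843 cm

∂f/∂d_o = (d_i/(d_o+d_i))² = 0.190;  ∂f/∂d_i = (d_o/(d_o+d_i))² = 0.318
δf = √((∂f/∂d_o · δd_o)² + (∂f/∂d_i · δd_i)²) = √(0.175 + 0.535) = 0.843 cm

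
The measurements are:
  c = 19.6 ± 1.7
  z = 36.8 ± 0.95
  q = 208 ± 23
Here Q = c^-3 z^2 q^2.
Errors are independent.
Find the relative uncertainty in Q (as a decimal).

0.345

Since Q is a product/quotient, work with relative uncertainties:
  (-3·δc/c)² = (-3×0.0867)² = 0.0677;  (2·δz/z)² = (2×0.0258)² = 0.00267;  (2·δq/q)² = (2×0.111)² = 0.0489
δQ/Q = √(0.119) = 0.345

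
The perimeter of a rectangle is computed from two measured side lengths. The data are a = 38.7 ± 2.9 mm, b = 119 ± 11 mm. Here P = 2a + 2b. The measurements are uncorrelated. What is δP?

For a sum/difference, combine absolute errors in quadrature:
  (2·δa)² = 33.6;  (2·δb)² = 484
δP = √(518) = 22.8 mm

22.8 mm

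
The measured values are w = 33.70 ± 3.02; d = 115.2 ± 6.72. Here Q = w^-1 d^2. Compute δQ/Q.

0.147

For a monomial Q ∝ w^-1, d^2, fractional errors add in quadrature:
  (-1·δw/w)² = (-1×0.0896)² = 0.00803;  (2·δd/d)² = (2×0.0583)² = 0.0136
δQ/Q = √(0.0216) = 0.147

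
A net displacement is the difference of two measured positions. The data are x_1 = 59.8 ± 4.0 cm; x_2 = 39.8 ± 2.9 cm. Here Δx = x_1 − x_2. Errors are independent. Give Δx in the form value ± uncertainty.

20.0 ± 4.94 cm

Each term contributes (cᵢ δxᵢ)² to (δΔx)²:
  (δx_1)² = 16.0;  (δx_2)² = 8.41
δΔx = √(24.4) = 4.94 cm
Δx = 20.0 cm.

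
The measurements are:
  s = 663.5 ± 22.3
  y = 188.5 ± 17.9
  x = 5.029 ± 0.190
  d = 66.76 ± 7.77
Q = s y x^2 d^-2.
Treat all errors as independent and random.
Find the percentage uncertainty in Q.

26.5%

Products/powers → add relative errors in quadrature, weighted by exponent:
  (1·δs/s)² = (1×0.0336)² = 0.00113;  (1·δy/y)² = (1×0.0950)² = 0.00902;  (2·δx/x)² = (2×0.0378)² = 0.00571;  (-2·δd/d)² = (-2×0.116)² = 0.0542
δQ/Q = √(0.0700) = 0.265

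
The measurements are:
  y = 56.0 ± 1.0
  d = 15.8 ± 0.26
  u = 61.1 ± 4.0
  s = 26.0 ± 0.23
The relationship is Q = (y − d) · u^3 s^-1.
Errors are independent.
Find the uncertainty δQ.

69900

Let w = y − d = 40.2. δw = √(δy² + δd²) = √(1.00 + 0.0676) = 1.03, so δw/w = 0.0257.
Q is then a monomial in w, u, s:
δQ/Q = √((δw/w)² + (3·δu/u)² + (-1·δs/s)²) = √(0.000661 + 0.0386 + 7.83e-05) = 0.198
Q = 3.53e+05, so δQ = 0.198 × 3.53e+05 = 69900.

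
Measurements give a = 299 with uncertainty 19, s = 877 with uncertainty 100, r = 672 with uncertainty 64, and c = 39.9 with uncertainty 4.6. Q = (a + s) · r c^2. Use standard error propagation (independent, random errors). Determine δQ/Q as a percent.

26.4%

Let u = a + s = 1180. δu = √(δa² + δs²) = √(361 + 10000) = 102, so δu/u = 0.0866.
Q is then a monomial in u, r, c:
δQ/Q = √((δu/u)² + (1·δr/r)² + (2·δc/c)²) = √(0.00749 + 0.00907 + 0.0532) = 0.264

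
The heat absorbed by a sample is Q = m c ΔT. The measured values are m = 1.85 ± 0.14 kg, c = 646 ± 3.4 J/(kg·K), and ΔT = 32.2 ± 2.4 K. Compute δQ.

4090 J

Each factor contributes (exponent × relative error)² to (δQ/Q)²:
  (1·δm/m)² = (1×0.0757)² = 0.00573;  (1·δc/c)² = (1×0.00526)² = 2.77e-05;  (1·δΔT/ΔT)² = (1×0.0745)² = 0.00556
δQ/Q = √(0.0113) = 0.106
Q = 38500 J, so δQ = 0.106 × 38500 = 4090 J.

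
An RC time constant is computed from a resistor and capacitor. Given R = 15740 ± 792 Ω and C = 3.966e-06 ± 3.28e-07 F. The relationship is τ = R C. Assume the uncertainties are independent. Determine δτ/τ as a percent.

9.68%

Each factor contributes (exponent × relative error)² to (δτ/τ)²:
  (1·δR/R)² = (1×0.0503)² = 0.00253;  (1·δC/C)² = (1×0.0827)² = 0.00684
δτ/τ = √(0.00937) = 0.0968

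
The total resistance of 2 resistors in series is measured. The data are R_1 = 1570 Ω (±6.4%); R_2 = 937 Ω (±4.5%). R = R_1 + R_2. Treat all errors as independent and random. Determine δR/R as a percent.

4.35%

For a sum/difference, combine absolute errors in quadrature:
  (δR_1)² = 10100;  (δR_2)² = 1780
δR = √(11900) = 109 Ω
R = 2510 Ω, so δR/R = 109/2510 = 0.0435.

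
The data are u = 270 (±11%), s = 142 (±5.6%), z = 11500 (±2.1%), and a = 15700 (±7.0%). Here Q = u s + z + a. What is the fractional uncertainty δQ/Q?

Let p = u·s = 38300. δp/p = √((1·δu/u)² + (1·δs/s)²) = √(0.0121 + 0.00314) = 0.123, so δp = 4730.
Q = p + z + a: δQ = √(δp² + δz² + δa²) = √(2.24e+07 + 58300 + 1.21e+06) = 4860
Q = 65500, so δQ/Q = 4860/65500 = 0.0742.

0.0742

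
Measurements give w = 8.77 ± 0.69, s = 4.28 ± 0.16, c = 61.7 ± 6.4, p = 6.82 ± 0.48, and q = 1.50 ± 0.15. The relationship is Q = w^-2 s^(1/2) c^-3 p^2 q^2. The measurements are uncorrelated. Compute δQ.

5.11e-06

Since Q is a product/quotient, work with relative uncertainties:
  (-2·δw/w)² = (-2×0.0787)² = 0.0248;  (½·δs/s)² = (0.5×0.0374)² = 0.000349;  (-3·δc/c)² = (-3×0.104)² = 0.0968;  (2·δp/p)² = (2×0.0704)² = 0.0198;  (2·δq/q)² = (2×0.100)² = 0.0400
δQ/Q = √(0.182) = 0.426
Q = 1.2e-05, so δQ = 0.426 × 1.2e-05 = 5.11e-06.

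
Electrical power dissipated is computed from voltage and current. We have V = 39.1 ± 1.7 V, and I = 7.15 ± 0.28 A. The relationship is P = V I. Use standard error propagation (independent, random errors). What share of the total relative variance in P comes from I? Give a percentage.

44.8%

(δP/P)² = (1·δV/V)² + (1·δI/I)²
  V term: (1×0.0435)² = 0.00189
  I term: (1×0.0392)² = 0.00153
Total = 0.00342. Share from I = 0.00153/0.00342 = 0.448.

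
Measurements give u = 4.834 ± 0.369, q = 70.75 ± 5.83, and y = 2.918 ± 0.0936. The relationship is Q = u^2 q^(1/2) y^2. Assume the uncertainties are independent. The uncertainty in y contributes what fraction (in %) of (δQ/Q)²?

(δQ/Q)² = (2·δu/u)² + (½·δq/q)² + (2·δy/y)²
  u term: (2×0.0763)² = 0.0233
  q term: (0.5×0.0824)² = 0.00170
  y term: (2×0.0321)² = 0.00412
Total = 0.0291. Share from y = 0.00412/0.0291 = 0.141.

14.1%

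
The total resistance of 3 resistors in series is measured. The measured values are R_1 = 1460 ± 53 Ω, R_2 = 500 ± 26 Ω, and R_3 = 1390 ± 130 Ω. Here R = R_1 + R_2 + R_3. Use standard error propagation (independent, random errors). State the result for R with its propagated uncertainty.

For a sum/difference, combine absolute errors in quadrature:
  (δR_1)² = 2810;  (δR_2)² = 676;  (δR_3)² = 16900
δR = √(20400) = 143 Ω
R = 3350 Ω.

3350 ± 143 Ω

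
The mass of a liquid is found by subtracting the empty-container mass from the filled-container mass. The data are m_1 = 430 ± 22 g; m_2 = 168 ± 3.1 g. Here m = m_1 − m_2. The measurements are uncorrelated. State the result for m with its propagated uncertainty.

Sums and differences: (δm)² = Σ (cᵢ δxᵢ)².
  (δm_1)² = 484;  (δm_2)² = 9.61
δm = √(494) = 22.2 g
m = 262 g.

262 ± 22.2 g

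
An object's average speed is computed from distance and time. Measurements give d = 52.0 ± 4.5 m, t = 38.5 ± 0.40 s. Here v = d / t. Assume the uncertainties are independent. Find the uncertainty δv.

Since v is a product/quotient, work with relative uncertainties:
  (1·δd/d)² = (1×0.0865)² = 0.00749;  (-1·δt/t)² = (-1×0.0104)² = 0.000108
δv/v = √(0.00760) = 0.0872
v = 1.35 m/s, so δv = 0.0872 × 1.35 = 0.118 m/s.

0.118 m/s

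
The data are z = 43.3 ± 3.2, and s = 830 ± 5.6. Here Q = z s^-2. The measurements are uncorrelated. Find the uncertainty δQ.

Since Q is a product/quotient, work with relative uncertainties:
  (1·δz/z)² = (1×0.0739)² = 0.00546;  (-2·δs/s)² = (-2×0.00675)² = 0.000182
δQ/Q = √(0.00564) = 0.0751
Q = 6.29e-05, so δQ = 0.0751 × 6.29e-05 = 4.72e-06.

4.72e-06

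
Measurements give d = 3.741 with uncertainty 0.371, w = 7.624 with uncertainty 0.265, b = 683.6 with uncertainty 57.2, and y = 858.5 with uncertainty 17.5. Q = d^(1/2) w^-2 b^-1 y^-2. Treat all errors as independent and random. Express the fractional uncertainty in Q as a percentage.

Each factor contributes (exponent × relative error)² to (δQ/Q)²:
  (½·δd/d)² = (0.5×0.0992)² = 0.00246;  (-2·δw/w)² = (-2×0.0348)² = 0.00483;  (-1·δb/b)² = (-1×0.0837)² = 0.00700;  (-2·δy/y)² = (-2×0.0204)² = 0.00166
δQ/Q = √(0.0160) = 0.126

12.6%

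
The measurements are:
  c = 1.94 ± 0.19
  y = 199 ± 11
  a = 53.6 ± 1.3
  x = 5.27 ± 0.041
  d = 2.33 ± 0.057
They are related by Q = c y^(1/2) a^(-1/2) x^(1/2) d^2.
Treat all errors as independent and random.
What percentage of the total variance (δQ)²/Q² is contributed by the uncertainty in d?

(δQ/Q)² = (1·δc/c)² + (½·δy/y)² + (−½·δa/a)² + (½·δx/x)² + (2·δd/d)²
  c term: (1×0.0979)² = 0.00959
  y term: (0.5×0.0553)² = 0.000764
  a term: (-0.5×0.0243)² = 0.000147
  x term: (0.5×0.00778)² = 1.51e-05
  d term: (2×0.0245)² = 0.00239
Total = 0.0129. Share from d = 0.00239/0.0129 = 0.185.

18.5%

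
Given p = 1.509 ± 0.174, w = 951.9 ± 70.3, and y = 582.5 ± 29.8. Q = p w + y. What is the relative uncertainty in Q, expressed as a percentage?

9.85%

Let h = p·w = 1436. δh/h = √((1·δp/p)² + (1·δw/w)²) = √(0.0133 + 0.00545) = 0.137, so δh = 197.
Q = h + y: δQ = √(δh² + δy²) = √(38700 + 888) = 199
Q = 2019, so δQ/Q = 199/2019 = 0.0985.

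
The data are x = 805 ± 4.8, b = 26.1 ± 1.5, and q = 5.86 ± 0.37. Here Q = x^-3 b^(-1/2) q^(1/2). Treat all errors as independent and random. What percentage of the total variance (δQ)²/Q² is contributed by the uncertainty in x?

(δQ/Q)² = (-3·δx/x)² + (−½·δb/b)² + (½·δq/q)²
  x term: (-3×0.00596)² = 0.000320
  b term: (-0.5×0.0575)² = 0.000826
  q term: (0.5×0.0631)² = 0.000997
Total = 0.00214. Share from x = 0.000320/0.00214 = 0.149.

14.9%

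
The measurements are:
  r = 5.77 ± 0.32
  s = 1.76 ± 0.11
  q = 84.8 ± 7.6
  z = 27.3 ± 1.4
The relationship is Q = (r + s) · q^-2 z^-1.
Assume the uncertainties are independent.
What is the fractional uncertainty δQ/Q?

0.192

Let u = r + s = 7.53. δu = √(δr² + δs²) = √(0.102 + 0.0121) = 0.338, so δu/u = 0.0449.
Q is then a monomial in u, q, z:
δQ/Q = √((δu/u)² + (-2·δq/q)² + (-1·δz/z)²) = √(0.00202 + 0.0321 + 0.00263) = 0.192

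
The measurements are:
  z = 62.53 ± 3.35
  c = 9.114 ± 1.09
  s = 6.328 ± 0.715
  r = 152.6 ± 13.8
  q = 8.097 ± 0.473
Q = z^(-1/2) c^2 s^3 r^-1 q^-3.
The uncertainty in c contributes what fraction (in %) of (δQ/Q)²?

27.0%

(δQ/Q)² = (−½·δz/z)² + (2·δc/c)² + (3·δs/s)² + (-1·δr/r)² + (-3·δq/q)²
  z term: (-0.5×0.0536)² = 0.000718
  c term: (2×0.120)² = 0.0572
  s term: (3×0.113)² = 0.115
  r term: (-1×0.0904)² = 0.00818
  q term: (-3×0.0584)² = 0.0307
Total = 0.212. Share from c = 0.0572/0.212 = 0.270.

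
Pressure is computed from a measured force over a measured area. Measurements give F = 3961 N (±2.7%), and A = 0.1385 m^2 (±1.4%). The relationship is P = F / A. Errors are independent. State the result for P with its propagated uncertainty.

28600 ± 870 Pa

Since P is a product/quotient, work with relative uncertainties:
  (1·δF/F)² = (1×0.0270)² = 0.000729;  (-1·δA/A)² = (-1×0.0140)² = 0.000196
δP/P = √(0.000925) = 0.0304
P = 28600 Pa, so δP = 0.0304 × 28600 = 870 Pa.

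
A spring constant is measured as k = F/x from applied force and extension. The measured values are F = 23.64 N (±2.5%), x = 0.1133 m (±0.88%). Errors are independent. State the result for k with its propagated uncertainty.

k is a product of powers, so relative uncertainties combine in quadrature:
  (1·δF/F)² = (1×0.0250)² = 0.000625;  (-1·δx/x)² = (-1×0.00880)² = 7.74e-05
δk/k = √(0.000702) = 0.0265
k = 208.6 N/m, so δk = 0.0265 × 208.6 = 5.53 N/m.

208.6 ± 5.53 N/m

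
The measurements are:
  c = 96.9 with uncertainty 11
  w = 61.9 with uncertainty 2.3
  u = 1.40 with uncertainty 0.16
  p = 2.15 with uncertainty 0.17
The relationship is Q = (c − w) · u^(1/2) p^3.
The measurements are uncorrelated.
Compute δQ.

Let h = c − w = 35.0. δh = √(δc² + δw²) = √(121 + 5.29) = 11.2, so δh/h = 0.321.
Q is then a monomial in h, u, p:
δQ/Q = √((δh/h)² + (½·δu/u)² + (3·δp/p)²) = √(0.103 + 0.00327 + 0.0563) = 0.403
Q = 412, so δQ = 0.403 × 412 = 166.

166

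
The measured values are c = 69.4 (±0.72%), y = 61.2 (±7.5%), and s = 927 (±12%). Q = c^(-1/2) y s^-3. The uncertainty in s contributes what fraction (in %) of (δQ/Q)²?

(δQ/Q)² = (−½·δc/c)² + (1·δy/y)² + (-3·δs/s)²
  c term: (-0.5×0.00720)² = 1.3e-05
  y term: (1×0.0750)² = 0.00562
  s term: (-3×0.120)² = 0.130
Total = 0.135. Share from s = 0.130/0.135 = 0.958.

95.8%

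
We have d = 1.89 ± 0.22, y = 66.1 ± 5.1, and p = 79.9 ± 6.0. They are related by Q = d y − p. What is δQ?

Let w = d·y = 125. δw/w = √((1·δd/d)² + (1·δy/y)²) = √(0.0135 + 0.00595) = 0.140, so δw = 17.4.
Q = w − p: δQ = √(δw² + δp²) = √(304 + 36.0) = 18.4

18.4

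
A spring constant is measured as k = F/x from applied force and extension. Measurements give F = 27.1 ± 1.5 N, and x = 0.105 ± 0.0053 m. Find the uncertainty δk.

Each factor contributes (exponent × relative error)² to (δk/k)²:
  (1·δF/F)² = (1×0.0554)² = 0.00306;  (-1·δx/x)² = (-1×0.0505)² = 0.00255
δk/k = √(0.00561) = 0.0749
k = 258 N/m, so δk = 0.0749 × 258 = 19.3 N/m.

19.3 N/m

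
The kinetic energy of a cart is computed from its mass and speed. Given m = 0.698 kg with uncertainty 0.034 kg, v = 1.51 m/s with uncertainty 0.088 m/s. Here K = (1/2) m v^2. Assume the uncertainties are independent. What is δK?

Products/powers → add relative errors in quadrature, weighted by exponent:
  (1·δm/m)² = (1×0.0487)² = 0.00237;  (2·δv/v)² = (2×0.0583)² = 0.0136
δK/K = √(0.0160) = 0.126
K = 0.796 J, so δK = 0.126 × 0.796 = 0.101 J.

0.101 J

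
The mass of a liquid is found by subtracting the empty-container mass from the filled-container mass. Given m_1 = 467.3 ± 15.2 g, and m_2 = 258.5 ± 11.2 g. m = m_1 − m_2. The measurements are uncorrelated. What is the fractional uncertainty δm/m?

For a sum/difference, combine absolute errors in quadrature:
  (δm_1)² = 231;  (δm_2)² = 125
δm = √(356) = 18.9 g
m = 208.8 g, so δm/m = 18.9/208.8 = 0.0904.

0.0904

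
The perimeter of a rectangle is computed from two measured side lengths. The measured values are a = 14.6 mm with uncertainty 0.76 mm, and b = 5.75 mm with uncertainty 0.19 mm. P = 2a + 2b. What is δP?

P is a linear combination, so absolute uncertainties add in quadrature:
  (2·δa)² = 2.31;  (2·δb)² = 0.144
δP = √(2.45) = 1.57 mm

1.57 mm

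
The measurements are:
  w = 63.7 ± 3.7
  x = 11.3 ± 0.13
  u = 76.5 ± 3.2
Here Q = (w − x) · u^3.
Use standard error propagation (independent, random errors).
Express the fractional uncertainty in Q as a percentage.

Let h = w − x = 52.4. δh = √(δw² + δx²) = √(13.7 + 0.0169) = 3.70, so δh/h = 0.0707.
Q is then a monomial in h, u:
δQ/Q = √((δh/h)² + (3·δu/u)²) = √(0.00499 + 0.0157) = 0.144

14.4%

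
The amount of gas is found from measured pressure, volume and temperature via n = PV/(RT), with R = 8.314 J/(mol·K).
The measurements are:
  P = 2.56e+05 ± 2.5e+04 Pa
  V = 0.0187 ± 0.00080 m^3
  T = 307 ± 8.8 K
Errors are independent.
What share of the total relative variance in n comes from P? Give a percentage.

78.2%

(δn/n)² = (1·δP/P)² + (1·δV/V)² + (-1·δT/T)²
  P term: (1×0.0977)² = 0.00954
  V term: (1×0.0428)² = 0.00183
  T term: (-1×0.0287)² = 0.000822
Total = 0.0122. Share from P = 0.00954/0.0122 = 0.782.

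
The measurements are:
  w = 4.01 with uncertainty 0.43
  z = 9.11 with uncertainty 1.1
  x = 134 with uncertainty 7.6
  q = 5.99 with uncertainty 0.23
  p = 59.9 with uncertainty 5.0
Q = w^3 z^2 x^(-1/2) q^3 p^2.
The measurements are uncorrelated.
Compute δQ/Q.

0.451

Relative error in a monomial: (δQ/Q)² = Σ (nᵢ · δxᵢ/xᵢ)².
  (3·δw/w)² = (3×0.107)² = 0.103;  (2·δz/z)² = (2×0.121)² = 0.0583;  (−½·δx/x)² = (-0.5×0.0567)² = 0.000804;  (3·δq/q)² = (3×0.0384)² = 0.0133;  (2·δp/p)² = (2×0.0835)² = 0.0279
δQ/Q = √(0.204) = 0.451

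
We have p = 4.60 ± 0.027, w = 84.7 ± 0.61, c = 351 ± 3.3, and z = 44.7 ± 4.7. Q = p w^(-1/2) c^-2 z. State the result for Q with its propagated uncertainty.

(1.81 ± 0.194) × 10^-4

Since Q is a product/quotient, work with relative uncertainties:
  (1·δp/p)² = (1×0.00587)² = 3.45e-05;  (−½·δw/w)² = (-0.5×0.00720)² = 1.3e-05;  (-2·δc/c)² = (-2×0.00940)² = 0.000354;  (1·δz/z)² = (1×0.105)² = 0.0111
δQ/Q = √(0.0115) = 0.107
Q = 0.000181, so δQ = 0.107 × 0.000181 = 1.94e-05.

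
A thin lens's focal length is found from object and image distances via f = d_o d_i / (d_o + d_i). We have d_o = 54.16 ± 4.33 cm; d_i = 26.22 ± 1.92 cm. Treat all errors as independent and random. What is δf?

0.986 cm

∂f/∂d_o = (d_i/(d_o+d_i))² = 0.106;  ∂f/∂d_i = (d_o/(d_o+d_i))² = 0.454
δf = √((∂f/∂d_o · δd_o)² + (∂f/∂d_i · δd_i)²) = √(0.212 + 0.760) = 0.986 cm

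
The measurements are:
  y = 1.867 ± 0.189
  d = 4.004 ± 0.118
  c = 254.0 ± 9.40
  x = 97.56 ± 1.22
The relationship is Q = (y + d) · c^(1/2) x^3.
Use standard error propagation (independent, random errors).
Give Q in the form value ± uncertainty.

(8.688 ± 0.491) × 10^7

Let u = y + d = 5.871. δu = √(δy² + δd²) = √(0.0357 + 0.0139) = 0.223, so δu/u = 0.0380.
Q is then a monomial in u, c, x:
δQ/Q = √((δu/u)² + (½·δc/c)² + (3·δx/x)²) = √(0.00144 + 0.000342 + 0.00141) = 0.0565
Q = 8.688e+07, so δQ = 0.0565 × 8.688e+07 = 4.91e+06.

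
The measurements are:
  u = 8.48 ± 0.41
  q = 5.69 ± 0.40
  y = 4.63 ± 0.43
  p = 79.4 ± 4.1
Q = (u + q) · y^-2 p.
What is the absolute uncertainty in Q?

Let w = u + q = 14.2. δw = √(δu² + δq²) = √(0.168 + 0.160) = 0.573, so δw/w = 0.0404.
Q is then a monomial in w, y, p:
δQ/Q = √((δw/w)² + (-2·δy/y)² + (1·δp/p)²) = √(0.00163 + 0.0345 + 0.00267) = 0.197
Q = 52.5, so δQ = 0.197 × 52.5 = 10.3.

10.3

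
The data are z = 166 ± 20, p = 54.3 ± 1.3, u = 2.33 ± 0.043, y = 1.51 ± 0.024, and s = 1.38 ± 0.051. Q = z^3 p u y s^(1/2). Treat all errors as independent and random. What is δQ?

Q is a product of powers, so relative uncertainties combine in quadrature:
  (3·δz/z)² = (3×0.120)² = 0.131;  (1·δp/p)² = (1×0.0239)² = 0.000573;  (1·δu/u)² = (1×0.0185)² = 0.000341;  (1·δy/y)² = (1×0.0159)² = 0.000253;  (½·δs/s)² = (0.5×0.0370)² = 0.000341
δQ/Q = √(0.132) = 0.364
Q = 1.03e+09, so δQ = 0.364 × 1.03e+09 = 3.73e+08.

3.73e+08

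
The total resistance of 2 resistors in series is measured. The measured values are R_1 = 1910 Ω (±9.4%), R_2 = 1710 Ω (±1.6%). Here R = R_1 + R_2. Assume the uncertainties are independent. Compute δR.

182 Ω

R is a linear combination, so absolute uncertainties add in quadrature:
  (δR_1)² = 32200;  (δR_2)² = 749
δR = √(33000) = 182 Ω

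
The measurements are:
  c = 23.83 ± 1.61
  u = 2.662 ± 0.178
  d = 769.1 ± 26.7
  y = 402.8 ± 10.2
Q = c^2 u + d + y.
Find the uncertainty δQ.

Let p = c^2·u = 1512. δp/p = √((2·δc/c)² + (1·δu/u)²) = √(0.0183 + 0.00447) = 0.151, so δp = 228.
Q = p + d + y: δQ = √(δp² + δd² + δy²) = √(51900 + 713 + 104) = 230

230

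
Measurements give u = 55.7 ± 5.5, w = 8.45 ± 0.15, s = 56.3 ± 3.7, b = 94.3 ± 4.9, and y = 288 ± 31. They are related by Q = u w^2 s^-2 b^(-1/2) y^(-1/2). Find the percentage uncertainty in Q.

For a monomial Q ∝ u, w^2, s^-2, b^(-1/2), y^(-1/2), fractional errors add in quadrature:
  (1·δu/u)² = (1×0.0987)² = 0.00975;  (2·δw/w)² = (2×0.0178)² = 0.00126;  (-2·δs/s)² = (-2×0.0657)² = 0.0173;  (−½·δb/b)² = (-0.5×0.0520)² = 0.000675;  (−½·δy/y)² = (-0.5×0.108)² = 0.00290
δQ/Q = √(0.0319) = 0.178

17.8%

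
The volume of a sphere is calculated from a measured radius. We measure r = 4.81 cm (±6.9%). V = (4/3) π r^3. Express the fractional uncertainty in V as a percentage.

20.7%

Since V is a product/quotient, work with relative uncertainties:
  (3·δr/r)² = (3×0.0690)² = 0.0428
δV/V = √(0.0428) = 0.207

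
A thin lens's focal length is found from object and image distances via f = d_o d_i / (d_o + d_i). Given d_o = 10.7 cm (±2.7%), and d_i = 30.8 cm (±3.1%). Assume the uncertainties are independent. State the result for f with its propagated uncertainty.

7.94 ± 0.171 cm

∂f/∂d_o = (d_i/(d_o+d_i))² = 0.551;  ∂f/∂d_i = (d_o/(d_o+d_i))² = 0.0665
δf = √((∂f/∂d_o · δd_o)² + (∂f/∂d_i · δd_i)²) = √(0.0253 + 0.00403) = 0.171 cm
f = 7.94 cm.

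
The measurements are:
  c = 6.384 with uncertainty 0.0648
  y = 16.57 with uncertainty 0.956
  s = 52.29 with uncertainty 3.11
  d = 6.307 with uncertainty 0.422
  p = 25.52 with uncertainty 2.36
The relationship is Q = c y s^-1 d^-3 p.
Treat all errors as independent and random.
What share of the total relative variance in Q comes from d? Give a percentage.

72.2%

(δQ/Q)² = (1·δc/c)² + (1·δy/y)² + (-1·δs/s)² + (-3·δd/d)² + (1·δp/p)²
  c term: (1×0.0102)² = 0.000103
  y term: (1×0.0577)² = 0.00333
  s term: (-1×0.0595)² = 0.00354
  d term: (-3×0.0669)² = 0.0403
  p term: (1×0.0925)² = 0.00855
Total = 0.0558. Share from d = 0.0403/0.0558 = 0.722.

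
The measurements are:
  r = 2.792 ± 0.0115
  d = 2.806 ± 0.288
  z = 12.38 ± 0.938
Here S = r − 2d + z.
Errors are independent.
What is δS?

1.10

Each term contributes (cᵢ δxᵢ)² to (δS)²:
  (δr)² = 0.000132;  (2·δd)² = 0.332;  (δz)² = 0.880
δS = √(1.21) = 1.10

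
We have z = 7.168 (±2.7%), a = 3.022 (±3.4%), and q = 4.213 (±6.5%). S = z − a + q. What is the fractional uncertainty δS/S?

Absolute uncertainties add in quadrature for a linear combination:
  (δz)² = 0.0375;  (δa)² = 0.0106;  (δq)² = 0.0750
δS = √(0.123) = 0.351
S = 8.359, so δS/S = 0.351/8.359 = 0.0420.

0.0420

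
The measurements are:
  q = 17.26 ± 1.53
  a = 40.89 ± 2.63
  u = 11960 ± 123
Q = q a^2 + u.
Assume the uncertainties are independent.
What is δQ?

Let p = q·a^2 = 28860. δp/p = √((1·δq/q)² + (2·δa/a)²) = √(0.00786 + 0.0165) = 0.156, so δp = 4510.
Q = p + u: δQ = √(δp² + δu²) = √(2.03e+07 + 15100) = 4510

4510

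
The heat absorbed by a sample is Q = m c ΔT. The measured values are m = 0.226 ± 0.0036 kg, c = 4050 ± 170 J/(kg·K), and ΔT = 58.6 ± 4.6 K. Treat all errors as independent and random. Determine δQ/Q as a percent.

Products/powers → add relative errors in quadrature, weighted by exponent:
  (1·δm/m)² = (1×0.0159)² = 0.000254;  (1·δc/c)² = (1×0.0420)² = 0.00176;  (1·δΔT/ΔT)² = (1×0.0785)² = 0.00616
δQ/Q = √(0.00818) = 0.0904

9.04%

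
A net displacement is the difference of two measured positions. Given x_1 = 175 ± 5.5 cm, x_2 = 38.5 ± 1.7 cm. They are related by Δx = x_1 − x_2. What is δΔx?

5.76 cm

For a sum/difference, combine absolute errors in quadrature:
  (δx_1)² = 30.2;  (δx_2)² = 2.89
δΔx = √(33.1) = 5.76 cm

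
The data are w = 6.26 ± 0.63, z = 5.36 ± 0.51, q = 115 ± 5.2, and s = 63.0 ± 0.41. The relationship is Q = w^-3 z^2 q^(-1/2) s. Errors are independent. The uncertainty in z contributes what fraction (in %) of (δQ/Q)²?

(δQ/Q)² = (-3·δw/w)² + (2·δz/z)² + (−½·δq/q)² + (1·δs/s)²
  w term: (-3×0.101)² = 0.0912
  z term: (2×0.0951)² = 0.0362
  q term: (-0.5×0.0452)² = 0.000511
  s term: (1×0.00651)² = 4.24e-05
Total = 0.128. Share from z = 0.0362/0.128 = 0.283.

28.3%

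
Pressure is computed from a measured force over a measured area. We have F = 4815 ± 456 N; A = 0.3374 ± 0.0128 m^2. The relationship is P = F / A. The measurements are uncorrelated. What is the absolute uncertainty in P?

Products/powers → add relative errors in quadrature, weighted by exponent:
  (1·δF/F)² = (1×0.0947)² = 0.00897;  (-1·δA/A)² = (-1×0.0379)² = 0.00144
δP/P = √(0.0104) = 0.102
P = 14270 Pa, so δP = 0.102 × 14270 = 1460 Pa.

1460 Pa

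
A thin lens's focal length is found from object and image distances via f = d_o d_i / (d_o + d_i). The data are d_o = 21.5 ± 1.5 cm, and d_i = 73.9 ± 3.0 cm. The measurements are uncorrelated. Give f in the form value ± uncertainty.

16.7 ± 0.913 cm

∂f/∂d_o = (d_i/(d_o+d_i))² = 0.600;  ∂f/∂d_i = (d_o/(d_o+d_i))² = 0.0508
δf = √((∂f/∂d_o · δd_o)² + (∂f/∂d_i · δd_i)²) = √(0.810 + 0.0232) = 0.913 cm
f = 16.7 cm.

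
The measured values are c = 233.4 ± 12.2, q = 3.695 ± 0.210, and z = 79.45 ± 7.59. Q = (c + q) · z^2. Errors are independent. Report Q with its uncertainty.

(1.497 ± 0.296) × 10^6

Let u = c + q = 237.1. δu = √(δc² + δq²) = √(149 + 0.0441) = 12.2, so δu/u = 0.0515.
Q is then a monomial in u, z:
δQ/Q = √((δu/u)² + (2·δz/z)²) = √(0.00265 + 0.0365) = 0.198
Q = 1.497e+06, so δQ = 0.198 × 1.497e+06 = 2.96e+05.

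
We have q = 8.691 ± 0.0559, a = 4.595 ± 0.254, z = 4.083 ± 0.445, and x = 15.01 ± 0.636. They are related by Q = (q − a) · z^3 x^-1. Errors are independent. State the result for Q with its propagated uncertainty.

18.57 ± 6.24

Let u = q − a = 4.096. δu = √(δq² + δa²) = √(0.00312 + 0.0645) = 0.260, so δu/u = 0.0635.
Q is then a monomial in u, z, x:
δQ/Q = √((δu/u)² + (3·δz/z)² + (-1·δx/x)²) = √(0.00403 + 0.107 + 0.00180) = 0.336
Q = 18.57, so δQ = 0.336 × 18.57 = 6.24.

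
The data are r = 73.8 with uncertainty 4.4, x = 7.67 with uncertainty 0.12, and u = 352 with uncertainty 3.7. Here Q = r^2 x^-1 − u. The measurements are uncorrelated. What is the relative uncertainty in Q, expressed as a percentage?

23.9%

Let p = r^2·x^-1 = 710. δp/p = √((2·δr/r)² + (-1·δx/x)²) = √(0.0142 + 0.000245) = 0.120, so δp = 85.4.
Q = p − u: δQ = √(δp² + δu²) = √(7290 + 13.7) = 85.5
Q = 358, so δQ/Q = 85.5/358 = 0.239.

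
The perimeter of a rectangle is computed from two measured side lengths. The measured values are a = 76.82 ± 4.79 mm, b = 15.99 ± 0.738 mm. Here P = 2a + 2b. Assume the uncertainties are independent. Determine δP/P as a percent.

5.22%

Absolute uncertainties add in quadrature for a linear combination:
  (2·δa)² = 91.8;  (2·δb)² = 2.18
δP = √(94.0) = 9.69 mm
P = 185.6 mm, so δP/P = 9.69/185.6 = 0.0522.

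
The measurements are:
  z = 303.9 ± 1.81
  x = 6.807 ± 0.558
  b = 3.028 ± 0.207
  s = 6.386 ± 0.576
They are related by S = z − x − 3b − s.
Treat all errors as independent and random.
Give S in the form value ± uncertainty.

S is a linear combination, so absolute uncertainties add in quadrature:
  (δz)² = 3.28;  (δx)² = 0.311;  (3·δb)² = 0.386;  (δs)² = 0.332
δS = √(4.30) = 2.07
S = 281.6.

281.6 ± 2.07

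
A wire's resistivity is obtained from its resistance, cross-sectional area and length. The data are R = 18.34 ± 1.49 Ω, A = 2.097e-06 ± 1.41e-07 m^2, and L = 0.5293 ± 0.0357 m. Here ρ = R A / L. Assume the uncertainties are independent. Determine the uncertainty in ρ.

9.1e-06 Ω·m

Each factor contributes (exponent × relative error)² to (δρ/ρ)²:
  (1·δR/R)² = (1×0.0812)² = 0.00660;  (1·δA/A)² = (1×0.0672)² = 0.00452;  (-1·δL/L)² = (-1×0.0674)² = 0.00455
δρ/ρ = √(0.0157) = 0.125
ρ = 7.266e-05 Ω·m, so δρ = 0.125 × 7.266e-05 = 9.1e-06 Ω·m.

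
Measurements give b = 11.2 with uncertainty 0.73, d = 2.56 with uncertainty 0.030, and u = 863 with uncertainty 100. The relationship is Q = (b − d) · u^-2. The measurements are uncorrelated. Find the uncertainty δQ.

2.86e-06

Let w = b − d = 8.64. δw = √(δb² + δd²) = √(0.533 + 0.000900) = 0.731, so δw/w = 0.0846.
Q is then a monomial in w, u:
δQ/Q = √((δw/w)² + (-2·δu/u)²) = √(0.00715 + 0.0537) = 0.247
Q = 1.16e-05, so δQ = 0.247 × 1.16e-05 = 2.86e-06.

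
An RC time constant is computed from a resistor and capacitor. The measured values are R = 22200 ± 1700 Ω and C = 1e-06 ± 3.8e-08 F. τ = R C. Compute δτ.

τ is a product of powers, so relative uncertainties combine in quadrature:
  (1·δR/R)² = (1×0.0766)² = 0.00586;  (1·δC/C)² = (1×0.0380)² = 0.00144
δτ/τ = √(0.00731) = 0.0855
τ = 0.0222 s, so δτ = 0.0855 × 0.0222 = 0.00190 s.

0.00190 s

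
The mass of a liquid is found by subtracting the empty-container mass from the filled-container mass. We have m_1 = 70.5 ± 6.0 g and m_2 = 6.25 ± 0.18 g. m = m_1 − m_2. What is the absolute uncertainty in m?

Absolute uncertainties add in quadrature for a linear combination:
  (δm_1)² = 36.0;  (δm_2)² = 0.0324
δm = √(36.0) = 6.00 g

6.00 g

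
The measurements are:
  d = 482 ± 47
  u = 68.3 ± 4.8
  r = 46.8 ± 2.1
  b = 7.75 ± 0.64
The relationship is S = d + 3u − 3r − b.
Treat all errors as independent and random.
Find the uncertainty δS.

49.6

S is a linear combination, so absolute uncertainties add in quadrature:
  (δd)² = 2210;  (3·δu)² = 207;  (3·δr)² = 39.7;  (δb)² = 0.410
δS = √(2460) = 49.6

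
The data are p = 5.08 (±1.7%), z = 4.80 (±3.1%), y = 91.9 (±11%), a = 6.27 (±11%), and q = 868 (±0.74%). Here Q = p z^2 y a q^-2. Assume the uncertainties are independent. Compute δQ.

0.0151

For a monomial Q ∝ p, z^2, y, a, q^-2, fractional errors add in quadrature:
  (1·δp/p)² = (1×0.0170)² = 0.000289;  (2·δz/z)² = (2×0.0310)² = 0.00384;  (1·δy/y)² = (1×0.110)² = 0.0121;  (1·δa/a)² = (1×0.110)² = 0.0121;  (-2·δq/q)² = (-2×0.00740)² = 0.000219
δQ/Q = √(0.0286) = 0.169
Q = 0.0895, so δQ = 0.169 × 0.0895 = 0.0151.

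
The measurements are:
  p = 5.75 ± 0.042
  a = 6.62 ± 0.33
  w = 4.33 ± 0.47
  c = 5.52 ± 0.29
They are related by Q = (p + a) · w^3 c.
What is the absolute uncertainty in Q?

Let u = p + a = 12.4. δu = √(δp² + δa²) = √(0.00176 + 0.109) = 0.333, so δu/u = 0.0269.
Q is then a monomial in u, w, c:
δQ/Q = √((δu/u)² + (3·δw/w)² + (1·δc/c)²) = √(0.000723 + 0.106 + 0.00276) = 0.331
Q = 5540, so δQ = 0.331 × 5540 = 1830.

1830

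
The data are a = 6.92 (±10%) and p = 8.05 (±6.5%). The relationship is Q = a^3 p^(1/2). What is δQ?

Q is a product of powers, so relative uncertainties combine in quadrature:
  (3·δa/a)² = (3×0.100)² = 0.0900;  (½·δp/p)² = (0.5×0.0650)² = 0.00106
δQ/Q = √(0.0911) = 0.302
Q = 940, so δQ = 0.302 × 940 = 284.

284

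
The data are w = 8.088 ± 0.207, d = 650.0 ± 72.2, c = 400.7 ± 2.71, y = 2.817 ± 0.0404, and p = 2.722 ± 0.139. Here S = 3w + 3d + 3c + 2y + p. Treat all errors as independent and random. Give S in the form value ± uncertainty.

3185 ± 217

For a sum/difference, combine absolute errors in quadrature:
  (3·δw)² = 0.386;  (3·δd)² = 46900;  (3·δc)² = 66.1;  (2·δy)² = 0.00653;  (δp)² = 0.0193
δS = √(47000) = 217
S = 3185.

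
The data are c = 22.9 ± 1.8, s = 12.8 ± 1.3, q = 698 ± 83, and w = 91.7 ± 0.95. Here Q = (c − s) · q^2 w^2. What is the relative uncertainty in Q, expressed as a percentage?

Let u = c − s = 10.1. δu = √(δc² + δs²) = √(3.24 + 1.69) = 2.22, so δu/u = 0.220.
Q is then a monomial in u, q, w:
δQ/Q = √((δu/u)² + (2·δq/q)² + (2·δw/w)²) = √(0.0483 + 0.0566 + 0.000429) = 0.325

32.5%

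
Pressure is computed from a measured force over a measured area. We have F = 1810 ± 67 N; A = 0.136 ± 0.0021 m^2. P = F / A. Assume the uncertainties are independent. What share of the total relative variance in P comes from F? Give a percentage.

(δP/P)² = (1·δF/F)² + (-1·δA/A)²
  F term: (1×0.0370)² = 0.00137
  A term: (-1×0.0154)² = 0.000238
Total = 0.00161. Share from F = 0.00137/0.00161 = 0.852.

85.2%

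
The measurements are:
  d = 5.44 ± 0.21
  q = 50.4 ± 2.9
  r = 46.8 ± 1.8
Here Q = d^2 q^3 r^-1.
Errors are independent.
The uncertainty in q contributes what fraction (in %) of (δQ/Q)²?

(δQ/Q)² = (2·δd/d)² + (3·δq/q)² + (-1·δr/r)²
  d term: (2×0.0386)² = 0.00596
  q term: (3×0.0575)² = 0.0298
  r term: (-1×0.0385)² = 0.00148
Total = 0.0372. Share from q = 0.0298/0.0372 = 0.800.

80.0%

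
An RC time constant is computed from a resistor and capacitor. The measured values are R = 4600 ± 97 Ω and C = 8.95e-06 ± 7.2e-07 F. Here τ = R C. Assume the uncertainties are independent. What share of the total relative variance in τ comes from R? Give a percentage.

6.43%

(δτ/τ)² = (1·δR/R)² + (1·δC/C)²
  R term: (1×0.0211)² = 0.000445
  C term: (1×0.0804)² = 0.00647
Total = 0.00692. Share from R = 0.000445/0.00692 = 0.0643.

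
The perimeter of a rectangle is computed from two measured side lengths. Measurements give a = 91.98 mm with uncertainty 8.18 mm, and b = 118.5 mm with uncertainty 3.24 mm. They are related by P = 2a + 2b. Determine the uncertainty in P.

17.6 mm

Each term contributes (cᵢ δxᵢ)² to (δP)²:
  (2·δa)² = 268;  (2·δb)² = 42.0
δP = √(310) = 17.6 mm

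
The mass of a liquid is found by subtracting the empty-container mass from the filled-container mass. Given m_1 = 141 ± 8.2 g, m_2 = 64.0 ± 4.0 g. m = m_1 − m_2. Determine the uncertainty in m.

9.12 g

Sums and differences: (δm)² = Σ (cᵢ δxᵢ)².
  (δm_1)² = 67.2;  (δm_2)² = 16.0
δm = √(83.2) = 9.12 g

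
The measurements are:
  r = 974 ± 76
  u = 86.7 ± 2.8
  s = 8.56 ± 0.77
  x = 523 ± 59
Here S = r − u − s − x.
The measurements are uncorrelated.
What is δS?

For a sum/difference, combine absolute errors in quadrature:
  (δr)² = 5780;  (δu)² = 7.84;  (δs)² = 0.593;  (δx)² = 3480
δS = √(9270) = 96.3

96.3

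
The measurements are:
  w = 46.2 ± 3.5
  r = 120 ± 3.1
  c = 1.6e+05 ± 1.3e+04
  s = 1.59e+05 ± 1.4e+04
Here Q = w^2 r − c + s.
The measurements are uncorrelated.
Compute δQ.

43800

Let p = w^2·r = 2.56e+05. δp/p = √((2·δw/w)² + (1·δr/r)²) = √(0.0230 + 0.000667) = 0.154, so δp = 39400.
Q = p − c + s: δQ = √(δp² + δc² + δs²) = √(1.55e+09 + 1.69e+08 + 1.96e+08) = 43800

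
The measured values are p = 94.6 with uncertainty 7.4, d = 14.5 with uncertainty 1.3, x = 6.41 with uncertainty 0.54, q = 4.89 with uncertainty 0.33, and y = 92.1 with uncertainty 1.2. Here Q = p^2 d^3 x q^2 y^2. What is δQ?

1.24e+13

Relative error in a monomial: (δQ/Q)² = Σ (nᵢ · δxᵢ/xᵢ)².
  (2·δp/p)² = (2×0.0782)² = 0.0245;  (3·δd/d)² = (3×0.0897)² = 0.0723;  (1·δx/x)² = (1×0.0842)² = 0.00710;  (2·δq/q)² = (2×0.0675)² = 0.0182;  (2·δy/y)² = (2×0.0130)² = 0.000679
δQ/Q = √(0.123) = 0.350
Q = 3.55e+13, so δQ = 0.350 × 3.55e+13 = 1.24e+13.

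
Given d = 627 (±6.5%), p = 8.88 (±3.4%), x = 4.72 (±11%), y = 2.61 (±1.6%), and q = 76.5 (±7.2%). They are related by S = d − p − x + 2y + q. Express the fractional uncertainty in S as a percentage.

S is a linear combination, so absolute uncertainties add in quadrature:
  (δd)² = 1660;  (δp)² = 0.0912;  (δx)² = 0.270;  (2·δy)² = 0.00698;  (δq)² = 30.3
δS = √(1690) = 41.1
S = 695, so δS/S = 41.1/695 = 0.0592.

5.92%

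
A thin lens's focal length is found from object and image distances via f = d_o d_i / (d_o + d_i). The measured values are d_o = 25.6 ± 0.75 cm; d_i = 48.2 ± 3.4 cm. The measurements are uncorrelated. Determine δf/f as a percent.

3.11%

∂f/∂d_o = (d_i/(d_o+d_i))² = 0.427;  ∂f/∂d_i = (d_o/(d_o+d_i))² = 0.120
δf = √((∂f/∂d_o · δd_o)² + (∂f/∂d_i · δd_i)²) = √(0.102 + 0.167) = 0.519 cm
f = 16.7 cm, so δf/f = 0.519/16.7 = 0.0311.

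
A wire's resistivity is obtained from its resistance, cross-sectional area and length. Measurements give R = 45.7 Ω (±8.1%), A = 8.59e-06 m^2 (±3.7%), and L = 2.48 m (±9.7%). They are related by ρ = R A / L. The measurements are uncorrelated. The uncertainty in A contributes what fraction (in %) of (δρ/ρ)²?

(δρ/ρ)² = (1·δR/R)² + (1·δA/A)² + (-1·δL/L)²
  R term: (1×0.0810)² = 0.00656
  A term: (1×0.0370)² = 0.00137
  L term: (-1×0.0970)² = 0.00941
Total = 0.0173. Share from A = 0.00137/0.0173 = 0.0790.

7.90%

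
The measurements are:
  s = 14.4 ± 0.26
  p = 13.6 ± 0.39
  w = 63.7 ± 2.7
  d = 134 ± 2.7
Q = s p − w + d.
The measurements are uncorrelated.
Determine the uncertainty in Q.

Let h = s·p = 196. δh/h = √((1·δs/s)² + (1·δp/p)²) = √(0.000326 + 0.000822) = 0.0339, so δh = 6.64.
Q = h − w + d: δQ = √(δh² + δw² + δd²) = √(44.0 + 7.29 + 7.29) = 7.66

7.66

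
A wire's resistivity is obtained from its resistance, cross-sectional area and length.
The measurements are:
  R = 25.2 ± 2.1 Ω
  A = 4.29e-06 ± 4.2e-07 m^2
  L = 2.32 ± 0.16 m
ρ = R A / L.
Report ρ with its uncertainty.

(4.66 ± 0.680) × 10^-5 Ω·m

Since ρ is a product/quotient, work with relative uncertainties:
  (1·δR/R)² = (1×0.0833)² = 0.00694;  (1·δA/A)² = (1×0.0979)² = 0.00958;  (-1·δL/L)² = (-1×0.0690)² = 0.00476
δρ/ρ = √(0.0213) = 0.146
ρ = 4.66e-05 Ω·m, so δρ = 0.146 × 4.66e-05 = 6.8e-06 Ω·m.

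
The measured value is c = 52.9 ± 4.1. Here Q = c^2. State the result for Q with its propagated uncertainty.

Q is a product of powers, so relative uncertainties combine in quadrature:
  (2·δc/c)² = (2×0.0775)² = 0.0240
δQ/Q = √(0.0240) = 0.155
Q = 2800, so δQ = 0.155 × 2800 = 434.

2800 ± 434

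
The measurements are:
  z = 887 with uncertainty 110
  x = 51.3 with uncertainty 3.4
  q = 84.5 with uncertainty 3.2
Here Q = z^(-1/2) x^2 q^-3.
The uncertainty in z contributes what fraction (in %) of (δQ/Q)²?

11.2%

(δQ/Q)² = (−½·δz/z)² + (2·δx/x)² + (-3·δq/q)²
  z term: (-0.5×0.124)² = 0.00384
  x term: (2×0.0663)² = 0.0176
  q term: (-3×0.0379)² = 0.0129
Total = 0.0343. Share from z = 0.00384/0.0343 = 0.112.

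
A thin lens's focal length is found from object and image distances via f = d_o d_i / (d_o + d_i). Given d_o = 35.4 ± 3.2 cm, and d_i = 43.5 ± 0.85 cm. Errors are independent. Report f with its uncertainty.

19.5 ± 0.988 cm

∂f/∂d_o = (d_i/(d_o+d_i))² = 0.304;  ∂f/∂d_i = (d_o/(d_o+d_i))² = 0.201
δf = √((∂f/∂d_o · δd_o)² + (∂f/∂d_i · δd_i)²) = √(0.946 + 0.0293) = 0.988 cm
f = 19.5 cm.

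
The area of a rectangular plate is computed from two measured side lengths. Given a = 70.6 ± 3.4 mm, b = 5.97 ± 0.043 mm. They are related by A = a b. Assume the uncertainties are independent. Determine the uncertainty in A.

A is a product of powers, so relative uncertainties combine in quadrature:
  (1·δa/a)² = (1×0.0482)² = 0.00232;  (1·δb/b)² = (1×0.00720)² = 5.19e-05
δA/A = √(0.00237) = 0.0487
A = 421 mm^2, so δA = 0.0487 × 421 = 20.5 mm^2.

20.5 mm^2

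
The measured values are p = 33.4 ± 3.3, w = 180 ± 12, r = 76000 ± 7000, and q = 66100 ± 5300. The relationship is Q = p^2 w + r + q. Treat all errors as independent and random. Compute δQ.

Let h = p^2·w = 2.01e+05. δh/h = √((2·δp/p)² + (1·δw/w)²) = √(0.0390 + 0.00444) = 0.209, so δh = 41900.
Q = h + r + q: δQ = √(δh² + δr² + δq²) = √(1.75e+09 + 4.9e+07 + 2.81e+07) = 42800

42800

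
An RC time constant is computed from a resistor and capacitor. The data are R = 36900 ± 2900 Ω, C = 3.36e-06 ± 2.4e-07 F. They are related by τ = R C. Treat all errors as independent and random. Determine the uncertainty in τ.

0.0132 s

Each factor contributes (exponent × relative error)² to (δτ/τ)²:
  (1·δR/R)² = (1×0.0786)² = 0.00618;  (1·δC/C)² = (1×0.0714)² = 0.00510
δτ/τ = √(0.0113) = 0.106
τ = 0.124 s, so δτ = 0.106 × 0.124 = 0.0132 s.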